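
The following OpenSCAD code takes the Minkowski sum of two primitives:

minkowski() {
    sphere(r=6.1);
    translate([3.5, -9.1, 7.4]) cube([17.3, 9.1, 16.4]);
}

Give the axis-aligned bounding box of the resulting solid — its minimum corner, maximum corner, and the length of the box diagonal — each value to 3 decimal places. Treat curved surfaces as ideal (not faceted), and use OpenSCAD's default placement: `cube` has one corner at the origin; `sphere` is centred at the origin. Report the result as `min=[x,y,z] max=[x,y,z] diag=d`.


A = translate([3.5, -9.1, 7.4]) cube([17.3, 9.1, 16.4]) → bbox [3.5,-9.1,7.4] .. [20.8,0,23.8]
B = sphere(r=6.1) → bbox [-6.1,-6.1,-6.1] .. [6.1,6.1,6.1]
lo = A.lo+B.lo = [3.5-6.1, -9.1-6.1, 7.4-6.1] = [-2.600,-15.200,1.300]
hi = A.hi+B.hi = [20.8+6.1, 0+6.1, 23.8+6.1] = [26.900,6.100,29.900]
diag = √(29.5²+21.3²+28.6²) = √2141.9 = 46.281

min=[-2.600,-15.200,1.300] max=[26.900,6.100,29.900] diag=46.281


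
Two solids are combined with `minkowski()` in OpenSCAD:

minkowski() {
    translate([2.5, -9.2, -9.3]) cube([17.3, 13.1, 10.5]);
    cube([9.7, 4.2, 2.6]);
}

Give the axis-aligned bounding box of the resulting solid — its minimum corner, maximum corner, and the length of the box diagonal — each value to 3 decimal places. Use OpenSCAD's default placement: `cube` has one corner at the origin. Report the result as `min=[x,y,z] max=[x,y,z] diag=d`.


A = translate([2.5, -9.2, -9.3]) cube([17.3, 13.1, 10.5]) → bbox [2.5,-9.2,-9.3] .. [19.8,3.9,1.2]
B = cube([9.7, 4.2, 2.6]) → bbox [0,0,0] .. [9.7,4.2,2.6]
lo = A.lo+B.lo = [2.5+0, -9.2+0, -9.3+0] = [2.500,-9.200,-9.300]
hi = A.hi+B.hi = [19.8+9.7, 3.9+4.2, 1.2+2.6] = [29.500,8.100,3.800]
diag = √(27²+17.3²+13.1²) = √1199.9 = 34.640

min=[2.500,-9.200,-9.300] max=[29.500,8.100,3.800] diag=34.640


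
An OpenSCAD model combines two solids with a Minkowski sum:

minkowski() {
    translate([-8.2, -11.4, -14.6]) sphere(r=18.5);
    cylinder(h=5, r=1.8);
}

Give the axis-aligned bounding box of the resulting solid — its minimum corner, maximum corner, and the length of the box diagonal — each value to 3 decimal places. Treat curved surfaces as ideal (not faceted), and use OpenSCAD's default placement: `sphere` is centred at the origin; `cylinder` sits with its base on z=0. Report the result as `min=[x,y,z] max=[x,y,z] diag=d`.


A = translate([-8.2, -11.4, -14.6]) sphere(r=18.5) → bbox [-26.7,-29.9,-33.1] .. [10.3,7.1,3.9]
B = cylinder(h=5, r=1.8) → bbox [-1.8,-1.8,0] .. [1.8,1.8,5]
lo = A.lo+B.lo = [-26.7-1.8, -29.9-1.8, -33.1+0] = [-28.500,-31.700,-33.100]
hi = A.hi+B.hi = [10.3+1.8, 7.1+1.8, 3.9+5] = [12.100,8.900,8.900]
diag = √(40.6²+40.6²+42²) = √5060.72 = 71.139

min=[-28.500,-31.700,-33.100] max=[12.100,8.900,8.900] diag=71.139


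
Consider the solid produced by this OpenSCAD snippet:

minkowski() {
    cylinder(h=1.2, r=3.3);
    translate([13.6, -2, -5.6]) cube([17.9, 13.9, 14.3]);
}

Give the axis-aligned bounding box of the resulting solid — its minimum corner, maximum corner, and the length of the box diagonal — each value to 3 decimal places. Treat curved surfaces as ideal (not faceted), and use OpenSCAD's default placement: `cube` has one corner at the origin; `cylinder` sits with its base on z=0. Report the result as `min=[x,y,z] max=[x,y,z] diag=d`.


min=[10.300,-5.300,-5.600] max=[34.800,15.200,9.900] diag=35.507

A = translate([13.6, -2, -5.6]) cube([17.9, 13.9, 14.3]) → bbox [13.6,-2,-5.6] .. [31.5,11.9,8.7]
B = cylinder(h=1.2, r=3.3) → bbox [-3.3,-3.3,0] .. [3.3,3.3,1.2]
lo = A.lo+B.lo = [13.6-3.3, -2-3.3, -5.6+0] = [10.300,-5.300,-5.600]
hi = A.hi+B.hi = [31.5+3.3, 11.9+3.3, 8.7+1.2] = [34.800,15.200,9.900]
diag = √(24.5²+20.5²+15.5²) = √1260.75 = 35.507


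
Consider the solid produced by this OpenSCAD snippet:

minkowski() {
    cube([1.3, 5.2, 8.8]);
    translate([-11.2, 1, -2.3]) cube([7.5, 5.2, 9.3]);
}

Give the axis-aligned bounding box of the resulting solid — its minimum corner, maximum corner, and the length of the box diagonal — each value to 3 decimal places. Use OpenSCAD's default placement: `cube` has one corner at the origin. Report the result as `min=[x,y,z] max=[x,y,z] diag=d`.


min=[-11.200,1.000,-2.300] max=[-2.400,11.400,15.800] diag=22.654

A = translate([-11.2, 1, -2.3]) cube([7.5, 5.2, 9.3]) → bbox [-11.2,1,-2.3] .. [-3.7,6.2,7]
B = cube([1.3, 5.2, 8.8]) → bbox [0,0,0] .. [1.3,5.2,8.8]
lo = A.lo+B.lo = [-11.2+0, 1+0, -2.3+0] = [-11.200,1.000,-2.300]
hi = A.hi+B.hi = [-3.7+1.3, 6.2+5.2, 7+8.8] = [-2.400,11.400,15.800]
diag = √(8.8²+10.4²+18.1²) = √513.21 = 22.654


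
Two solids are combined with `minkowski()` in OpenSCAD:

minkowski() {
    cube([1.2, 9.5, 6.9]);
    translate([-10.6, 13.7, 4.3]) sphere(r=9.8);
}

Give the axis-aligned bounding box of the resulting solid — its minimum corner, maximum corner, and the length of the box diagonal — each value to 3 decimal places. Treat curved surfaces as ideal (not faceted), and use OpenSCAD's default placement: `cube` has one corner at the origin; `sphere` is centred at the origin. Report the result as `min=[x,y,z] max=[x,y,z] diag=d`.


A = translate([-10.6, 13.7, 4.3]) sphere(r=9.8) → bbox [-20.4,3.9,-5.5] .. [-0.8,23.5,14.1]
B = cube([1.2, 9.5, 6.9]) → bbox [0,0,0] .. [1.2,9.5,6.9]
lo = A.lo+B.lo = [-20.4+0, 3.9+0, -5.5+0] = [-20.400,3.900,-5.500]
hi = A.hi+B.hi = [-0.8+1.2, 23.5+9.5, 14.1+6.9] = [0.400,33.000,21.000]
diag = √(20.8²+29.1²+26.5²) = √1981.7 = 44.516

min=[-20.400,3.900,-5.500] max=[0.400,33.000,21.000] diag=44.516


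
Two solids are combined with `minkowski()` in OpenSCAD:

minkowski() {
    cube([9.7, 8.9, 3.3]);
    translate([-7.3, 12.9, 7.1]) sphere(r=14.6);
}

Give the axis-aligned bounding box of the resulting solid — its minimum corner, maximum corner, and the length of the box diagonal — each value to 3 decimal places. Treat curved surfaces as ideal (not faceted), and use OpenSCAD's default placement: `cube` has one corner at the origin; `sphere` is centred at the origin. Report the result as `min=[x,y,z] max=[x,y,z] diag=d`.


A = translate([-7.3, 12.9, 7.1]) sphere(r=14.6) → bbox [-21.9,-1.7,-7.5] .. [7.3,27.5,21.7]
B = cube([9.7, 8.9, 3.3]) → bbox [0,0,0] .. [9.7,8.9,3.3]
lo = A.lo+B.lo = [-21.9+0, -1.7+0, -7.5+0] = [-21.900,-1.700,-7.500]
hi = A.hi+B.hi = [7.3+9.7, 27.5+8.9, 21.7+3.3] = [17.000,36.400,25.000]
diag = √(38.9²+38.1²+32.5²) = √4021.07 = 63.412

min=[-21.900,-1.700,-7.500] max=[17.000,36.400,25.000] diag=63.412


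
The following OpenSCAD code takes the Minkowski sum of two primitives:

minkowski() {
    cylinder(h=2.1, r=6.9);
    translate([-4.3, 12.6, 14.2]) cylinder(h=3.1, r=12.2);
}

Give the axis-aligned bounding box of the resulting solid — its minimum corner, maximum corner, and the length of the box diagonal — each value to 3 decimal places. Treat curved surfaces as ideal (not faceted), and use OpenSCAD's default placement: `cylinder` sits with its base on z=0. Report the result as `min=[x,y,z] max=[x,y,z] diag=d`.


min=[-23.400,-6.500,14.200] max=[14.800,31.700,19.400] diag=54.273

A = translate([-4.3, 12.6, 14.2]) cylinder(h=3.1, r=12.2) → bbox [-16.5,0.4,14.2] .. [7.9,24.8,17.3]
B = cylinder(h=2.1, r=6.9) → bbox [-6.9,-6.9,0] .. [6.9,6.9,2.1]
lo = A.lo+B.lo = [-16.5-6.9, 0.4-6.9, 14.2+0] = [-23.400,-6.500,14.200]
hi = A.hi+B.hi = [7.9+6.9, 24.8+6.9, 17.3+2.1] = [14.800,31.700,19.400]
diag = √(38.2²+38.2²+5.2²) = √2945.52 = 54.273


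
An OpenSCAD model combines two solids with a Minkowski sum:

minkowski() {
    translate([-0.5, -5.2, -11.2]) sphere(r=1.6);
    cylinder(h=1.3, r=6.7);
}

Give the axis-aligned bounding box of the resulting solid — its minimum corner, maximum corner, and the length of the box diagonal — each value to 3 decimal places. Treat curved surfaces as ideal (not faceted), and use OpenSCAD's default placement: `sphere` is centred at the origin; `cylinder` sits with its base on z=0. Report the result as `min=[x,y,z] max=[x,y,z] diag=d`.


min=[-8.800,-13.500,-12.800] max=[7.800,3.100,-8.300] diag=23.903

A = translate([-0.5, -5.2, -11.2]) sphere(r=1.6) → bbox [-2.1,-6.8,-12.8] .. [1.1,-3.6,-9.6]
B = cylinder(h=1.3, r=6.7) → bbox [-6.7,-6.7,0] .. [6.7,6.7,1.3]
lo = A.lo+B.lo = [-2.1-6.7, -6.8-6.7, -12.8+0] = [-8.800,-13.500,-12.800]
hi = A.hi+B.hi = [1.1+6.7, -3.6+6.7, -9.6+1.3] = [7.800,3.100,-8.300]
diag = √(16.6²+16.6²+4.5²) = √571.37 = 23.903


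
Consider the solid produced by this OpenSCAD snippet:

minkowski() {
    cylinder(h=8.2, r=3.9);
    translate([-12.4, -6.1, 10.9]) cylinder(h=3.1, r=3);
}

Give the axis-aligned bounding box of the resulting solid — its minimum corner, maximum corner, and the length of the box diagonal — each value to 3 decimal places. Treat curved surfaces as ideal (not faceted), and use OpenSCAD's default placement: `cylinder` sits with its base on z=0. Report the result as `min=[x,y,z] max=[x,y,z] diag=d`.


A = translate([-12.4, -6.1, 10.9]) cylinder(h=3.1, r=3) → bbox [-15.4,-9.1,10.9] .. [-9.4,-3.1,14]
B = cylinder(h=8.2, r=3.9) → bbox [-3.9,-3.9,0] .. [3.9,3.9,8.2]
lo = A.lo+B.lo = [-15.4-3.9, -9.1-3.9, 10.9+0] = [-19.300,-13.000,10.900]
hi = A.hi+B.hi = [-9.4+3.9, -3.1+3.9, 14+8.2] = [-5.500,0.800,22.200]
diag = √(13.8²+13.8²+11.3²) = √508.57 = 22.551

min=[-19.300,-13.000,10.900] max=[-5.500,0.800,22.200] diag=22.551


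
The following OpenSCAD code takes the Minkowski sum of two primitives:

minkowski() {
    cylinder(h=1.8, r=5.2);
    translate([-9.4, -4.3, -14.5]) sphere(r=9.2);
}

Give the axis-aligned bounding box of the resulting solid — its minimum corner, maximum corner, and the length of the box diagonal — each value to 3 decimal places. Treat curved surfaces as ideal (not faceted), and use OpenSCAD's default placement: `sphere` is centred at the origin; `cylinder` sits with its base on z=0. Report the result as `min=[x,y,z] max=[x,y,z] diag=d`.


min=[-23.800,-18.700,-23.700] max=[5.000,10.100,-3.500] diag=45.463

A = translate([-9.4, -4.3, -14.5]) sphere(r=9.2) → bbox [-18.6,-13.5,-23.7] .. [-0.2,4.9,-5.3]
B = cylinder(h=1.8, r=5.2) → bbox [-5.2,-5.2,0] .. [5.2,5.2,1.8]
lo = A.lo+B.lo = [-18.6-5.2, -13.5-5.2, -23.7+0] = [-23.800,-18.700,-23.700]
hi = A.hi+B.hi = [-0.2+5.2, 4.9+5.2, -5.3+1.8] = [5.000,10.100,-3.500]
diag = √(28.8²+28.8²+20.2²) = √2066.92 = 45.463


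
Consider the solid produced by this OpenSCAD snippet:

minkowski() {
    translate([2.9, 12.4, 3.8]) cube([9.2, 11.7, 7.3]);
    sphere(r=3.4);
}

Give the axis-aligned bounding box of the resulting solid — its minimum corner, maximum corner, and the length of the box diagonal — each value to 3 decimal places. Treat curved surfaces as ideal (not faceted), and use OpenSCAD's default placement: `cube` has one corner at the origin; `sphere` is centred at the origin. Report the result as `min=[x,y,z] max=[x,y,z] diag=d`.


min=[-0.500,9.000,0.400] max=[15.500,27.500,14.500] diag=28.232

A = translate([2.9, 12.4, 3.8]) cube([9.2, 11.7, 7.3]) → bbox [2.9,12.4,3.8] .. [12.1,24.1,11.1]
B = sphere(r=3.4) → bbox [-3.4,-3.4,-3.4] .. [3.4,3.4,3.4]
lo = A.lo+B.lo = [2.9-3.4, 12.4-3.4, 3.8-3.4] = [-0.500,9.000,0.400]
hi = A.hi+B.hi = [12.1+3.4, 24.1+3.4, 11.1+3.4] = [15.500,27.500,14.500]
diag = √(16²+18.5²+14.1²) = √797.06 = 28.232


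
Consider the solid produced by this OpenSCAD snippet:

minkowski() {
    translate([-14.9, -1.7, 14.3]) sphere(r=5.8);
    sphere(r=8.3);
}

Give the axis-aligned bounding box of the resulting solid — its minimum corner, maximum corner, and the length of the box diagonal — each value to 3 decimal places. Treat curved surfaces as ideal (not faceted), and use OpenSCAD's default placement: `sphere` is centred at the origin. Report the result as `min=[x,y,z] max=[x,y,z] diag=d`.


min=[-29.000,-15.800,0.200] max=[-0.800,12.400,28.400] diag=48.844

A = translate([-14.9, -1.7, 14.3]) sphere(r=5.8) → bbox [-20.7,-7.5,8.5] .. [-9.1,4.1,20.1]
B = sphere(r=8.3) → bbox [-8.3,-8.3,-8.3] .. [8.3,8.3,8.3]
lo = A.lo+B.lo = [-20.7-8.3, -7.5-8.3, 8.5-8.3] = [-29.000,-15.800,0.200]
hi = A.hi+B.hi = [-9.1+8.3, 4.1+8.3, 20.1+8.3] = [-0.800,12.400,28.400]
diag = √(28.2²+28.2²+28.2²) = √2385.72 = 48.844


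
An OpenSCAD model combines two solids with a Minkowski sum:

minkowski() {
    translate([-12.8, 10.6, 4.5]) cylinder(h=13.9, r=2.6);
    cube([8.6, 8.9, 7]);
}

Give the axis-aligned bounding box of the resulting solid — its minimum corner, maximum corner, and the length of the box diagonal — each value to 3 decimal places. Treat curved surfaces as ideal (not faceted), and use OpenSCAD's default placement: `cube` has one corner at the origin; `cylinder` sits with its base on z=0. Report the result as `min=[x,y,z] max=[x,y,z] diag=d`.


min=[-15.400,8.000,4.500] max=[-1.600,22.100,25.400] diag=28.741

A = translate([-12.8, 10.6, 4.5]) cylinder(h=13.9, r=2.6) → bbox [-15.4,8,4.5] .. [-10.2,13.2,18.4]
B = cube([8.6, 8.9, 7]) → bbox [0,0,0] .. [8.6,8.9,7]
lo = A.lo+B.lo = [-15.4+0, 8+0, 4.5+0] = [-15.400,8.000,4.500]
hi = A.hi+B.hi = [-10.2+8.6, 13.2+8.9, 18.4+7] = [-1.600,22.100,25.400]
diag = √(13.8²+14.1²+20.9²) = √826.06 = 28.741


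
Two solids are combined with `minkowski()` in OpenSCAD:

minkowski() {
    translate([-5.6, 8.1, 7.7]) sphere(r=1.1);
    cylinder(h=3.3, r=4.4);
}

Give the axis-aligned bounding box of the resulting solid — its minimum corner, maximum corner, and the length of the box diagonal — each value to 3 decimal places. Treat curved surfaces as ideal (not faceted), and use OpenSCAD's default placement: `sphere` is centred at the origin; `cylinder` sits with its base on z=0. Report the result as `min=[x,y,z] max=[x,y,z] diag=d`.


min=[-11.100,2.600,6.600] max=[-0.100,13.600,12.100] diag=16.500

A = translate([-5.6, 8.1, 7.7]) sphere(r=1.1) → bbox [-6.7,7,6.6] .. [-4.5,9.2,8.8]
B = cylinder(h=3.3, r=4.4) → bbox [-4.4,-4.4,0] .. [4.4,4.4,3.3]
lo = A.lo+B.lo = [-6.7-4.4, 7-4.4, 6.6+0] = [-11.100,2.600,6.600]
hi = A.hi+B.hi = [-4.5+4.4, 9.2+4.4, 8.8+3.3] = [-0.100,13.600,12.100]
diag = √(11²+11²+5.5²) = √272.25 = 16.500


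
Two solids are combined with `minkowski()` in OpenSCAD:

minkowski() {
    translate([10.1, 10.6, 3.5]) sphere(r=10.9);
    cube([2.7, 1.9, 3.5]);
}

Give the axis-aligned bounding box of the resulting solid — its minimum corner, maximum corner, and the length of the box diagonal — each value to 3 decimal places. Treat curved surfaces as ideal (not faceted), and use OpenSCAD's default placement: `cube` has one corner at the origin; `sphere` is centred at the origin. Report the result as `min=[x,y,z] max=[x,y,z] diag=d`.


min=[-0.800,-0.300,-7.400] max=[23.700,23.400,17.900] diag=42.450

A = translate([10.1, 10.6, 3.5]) sphere(r=10.9) → bbox [-0.8,-0.3,-7.4] .. [21,21.5,14.4]
B = cube([2.7, 1.9, 3.5]) → bbox [0,0,0] .. [2.7,1.9,3.5]
lo = A.lo+B.lo = [-0.8+0, -0.3+0, -7.4+0] = [-0.800,-0.300,-7.400]
hi = A.hi+B.hi = [21+2.7, 21.5+1.9, 14.4+3.5] = [23.700,23.400,17.900]
diag = √(24.5²+23.7²+25.3²) = √1802.03 = 42.450


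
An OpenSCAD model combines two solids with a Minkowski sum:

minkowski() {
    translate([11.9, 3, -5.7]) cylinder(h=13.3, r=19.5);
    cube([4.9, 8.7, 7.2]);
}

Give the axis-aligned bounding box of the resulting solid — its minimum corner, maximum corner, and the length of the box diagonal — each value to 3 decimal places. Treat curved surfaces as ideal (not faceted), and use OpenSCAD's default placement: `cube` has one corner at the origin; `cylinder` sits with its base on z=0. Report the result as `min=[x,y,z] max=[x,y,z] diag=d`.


min=[-7.600,-16.500,-5.700] max=[36.300,31.200,14.800] diag=67.991

A = translate([11.9, 3, -5.7]) cylinder(h=13.3, r=19.5) → bbox [-7.6,-16.5,-5.7] .. [31.4,22.5,7.6]
B = cube([4.9, 8.7, 7.2]) → bbox [0,0,0] .. [4.9,8.7,7.2]
lo = A.lo+B.lo = [-7.6+0, -16.5+0, -5.7+0] = [-7.600,-16.500,-5.700]
hi = A.hi+B.hi = [31.4+4.9, 22.5+8.7, 7.6+7.2] = [36.300,31.200,14.800]
diag = √(43.9²+47.7²+20.5²) = √4622.75 = 67.991


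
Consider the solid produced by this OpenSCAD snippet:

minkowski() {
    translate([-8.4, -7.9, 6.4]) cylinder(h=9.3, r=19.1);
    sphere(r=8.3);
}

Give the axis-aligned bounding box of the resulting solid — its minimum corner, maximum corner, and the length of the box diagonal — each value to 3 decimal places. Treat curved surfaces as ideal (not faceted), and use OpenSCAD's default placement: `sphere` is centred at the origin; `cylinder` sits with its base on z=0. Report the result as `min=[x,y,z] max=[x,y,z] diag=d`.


min=[-35.800,-35.300,-1.900] max=[19.000,19.500,24.000] diag=81.712

A = translate([-8.4, -7.9, 6.4]) cylinder(h=9.3, r=19.1) → bbox [-27.5,-27,6.4] .. [10.7,11.2,15.7]
B = sphere(r=8.3) → bbox [-8.3,-8.3,-8.3] .. [8.3,8.3,8.3]
lo = A.lo+B.lo = [-27.5-8.3, -27-8.3, 6.4-8.3] = [-35.800,-35.300,-1.900]
hi = A.hi+B.hi = [10.7+8.3, 11.2+8.3, 15.7+8.3] = [19.000,19.500,24.000]
diag = √(54.8²+54.8²+25.9²) = √6676.89 = 81.712


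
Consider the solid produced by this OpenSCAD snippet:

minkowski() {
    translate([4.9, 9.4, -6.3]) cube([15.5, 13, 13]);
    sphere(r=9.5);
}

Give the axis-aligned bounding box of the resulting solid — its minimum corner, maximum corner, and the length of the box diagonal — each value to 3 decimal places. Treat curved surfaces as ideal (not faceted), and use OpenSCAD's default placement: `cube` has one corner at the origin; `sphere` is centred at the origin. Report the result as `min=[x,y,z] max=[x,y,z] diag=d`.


min=[-4.600,-0.100,-15.800] max=[29.900,31.900,16.200] diag=56.906

A = translate([4.9, 9.4, -6.3]) cube([15.5, 13, 13]) → bbox [4.9,9.4,-6.3] .. [20.4,22.4,6.7]
B = sphere(r=9.5) → bbox [-9.5,-9.5,-9.5] .. [9.5,9.5,9.5]
lo = A.lo+B.lo = [4.9-9.5, 9.4-9.5, -6.3-9.5] = [-4.600,-0.100,-15.800]
hi = A.hi+B.hi = [20.4+9.5, 22.4+9.5, 6.7+9.5] = [29.900,31.900,16.200]
diag = √(34.5²+32²+32²) = √3238.25 = 56.906


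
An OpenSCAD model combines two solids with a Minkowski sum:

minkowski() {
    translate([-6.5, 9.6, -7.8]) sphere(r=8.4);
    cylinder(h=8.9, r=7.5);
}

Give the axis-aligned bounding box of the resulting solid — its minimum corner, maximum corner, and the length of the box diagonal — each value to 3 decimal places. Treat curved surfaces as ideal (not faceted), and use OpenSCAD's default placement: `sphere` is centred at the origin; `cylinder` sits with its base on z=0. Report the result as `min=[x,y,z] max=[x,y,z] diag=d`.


min=[-22.400,-6.300,-16.200] max=[9.400,25.500,9.500] diag=51.797

A = translate([-6.5, 9.6, -7.8]) sphere(r=8.4) → bbox [-14.9,1.2,-16.2] .. [1.9,18,0.6]
B = cylinder(h=8.9, r=7.5) → bbox [-7.5,-7.5,0] .. [7.5,7.5,8.9]
lo = A.lo+B.lo = [-14.9-7.5, 1.2-7.5, -16.2+0] = [-22.400,-6.300,-16.200]
hi = A.hi+B.hi = [1.9+7.5, 18+7.5, 0.6+8.9] = [9.400,25.500,9.500]
diag = √(31.8²+31.8²+25.7²) = √2682.97 = 51.797


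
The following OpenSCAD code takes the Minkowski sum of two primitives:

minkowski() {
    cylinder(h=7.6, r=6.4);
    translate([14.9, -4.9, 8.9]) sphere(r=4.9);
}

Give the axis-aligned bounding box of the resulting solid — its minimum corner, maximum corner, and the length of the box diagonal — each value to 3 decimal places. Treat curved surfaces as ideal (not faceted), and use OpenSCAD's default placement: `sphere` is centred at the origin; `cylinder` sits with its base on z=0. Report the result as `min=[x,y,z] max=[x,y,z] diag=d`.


min=[3.600,-16.200,4.000] max=[26.200,6.400,21.400] diag=36.391

A = translate([14.9, -4.9, 8.9]) sphere(r=4.9) → bbox [10,-9.8,4] .. [19.8,0,13.8]
B = cylinder(h=7.6, r=6.4) → bbox [-6.4,-6.4,0] .. [6.4,6.4,7.6]
lo = A.lo+B.lo = [10-6.4, -9.8-6.4, 4+0] = [3.600,-16.200,4.000]
hi = A.hi+B.hi = [19.8+6.4, 0+6.4, 13.8+7.6] = [26.200,6.400,21.400]
diag = √(22.6²+22.6²+17.4²) = √1324.28 = 36.391


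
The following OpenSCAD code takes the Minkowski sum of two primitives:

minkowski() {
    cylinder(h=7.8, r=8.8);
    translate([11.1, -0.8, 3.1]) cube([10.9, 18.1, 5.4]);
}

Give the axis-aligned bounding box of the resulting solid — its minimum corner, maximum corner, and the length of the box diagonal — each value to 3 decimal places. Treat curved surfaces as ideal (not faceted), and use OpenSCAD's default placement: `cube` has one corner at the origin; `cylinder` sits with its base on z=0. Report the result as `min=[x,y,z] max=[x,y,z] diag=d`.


min=[2.300,-9.600,3.100] max=[30.800,26.100,16.300] diag=47.550

A = translate([11.1, -0.8, 3.1]) cube([10.9, 18.1, 5.4]) → bbox [11.1,-0.8,3.1] .. [22,17.3,8.5]
B = cylinder(h=7.8, r=8.8) → bbox [-8.8,-8.8,0] .. [8.8,8.8,7.8]
lo = A.lo+B.lo = [11.1-8.8, -0.8-8.8, 3.1+0] = [2.300,-9.600,3.100]
hi = A.hi+B.hi = [22+8.8, 17.3+8.8, 8.5+7.8] = [30.800,26.100,16.300]
diag = √(28.5²+35.7²+13.2²) = √2260.98 = 47.550


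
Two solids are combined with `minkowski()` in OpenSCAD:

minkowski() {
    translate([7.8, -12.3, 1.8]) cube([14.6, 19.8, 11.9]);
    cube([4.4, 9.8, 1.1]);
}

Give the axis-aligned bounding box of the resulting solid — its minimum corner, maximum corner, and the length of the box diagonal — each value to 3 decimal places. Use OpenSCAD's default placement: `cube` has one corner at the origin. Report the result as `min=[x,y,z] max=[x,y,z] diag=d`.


A = translate([7.8, -12.3, 1.8]) cube([14.6, 19.8, 11.9]) → bbox [7.8,-12.3,1.8] .. [22.4,7.5,13.7]
B = cube([4.4, 9.8, 1.1]) → bbox [0,0,0] .. [4.4,9.8,1.1]
lo = A.lo+B.lo = [7.8+0, -12.3+0, 1.8+0] = [7.800,-12.300,1.800]
hi = A.hi+B.hi = [22.4+4.4, 7.5+9.8, 13.7+1.1] = [26.800,17.300,14.800]
diag = √(19²+29.6²+13²) = √1406.16 = 37.499

min=[7.800,-12.300,1.800] max=[26.800,17.300,14.800] diag=37.499


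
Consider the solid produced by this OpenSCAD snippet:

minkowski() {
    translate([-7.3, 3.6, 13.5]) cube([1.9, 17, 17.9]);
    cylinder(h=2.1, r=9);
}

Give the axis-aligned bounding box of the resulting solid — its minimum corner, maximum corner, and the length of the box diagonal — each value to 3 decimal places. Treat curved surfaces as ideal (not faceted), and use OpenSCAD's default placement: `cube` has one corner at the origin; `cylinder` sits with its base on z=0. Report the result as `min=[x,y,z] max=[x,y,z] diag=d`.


min=[-16.300,-5.400,13.500] max=[3.600,29.600,33.500] diag=44.956

A = translate([-7.3, 3.6, 13.5]) cube([1.9, 17, 17.9]) → bbox [-7.3,3.6,13.5] .. [-5.4,20.6,31.4]
B = cylinder(h=2.1, r=9) → bbox [-9,-9,0] .. [9,9,2.1]
lo = A.lo+B.lo = [-7.3-9, 3.6-9, 13.5+0] = [-16.300,-5.400,13.500]
hi = A.hi+B.hi = [-5.4+9, 20.6+9, 31.4+2.1] = [3.600,29.600,33.500]
diag = √(19.9²+35²+20²) = √2021.01 = 44.956


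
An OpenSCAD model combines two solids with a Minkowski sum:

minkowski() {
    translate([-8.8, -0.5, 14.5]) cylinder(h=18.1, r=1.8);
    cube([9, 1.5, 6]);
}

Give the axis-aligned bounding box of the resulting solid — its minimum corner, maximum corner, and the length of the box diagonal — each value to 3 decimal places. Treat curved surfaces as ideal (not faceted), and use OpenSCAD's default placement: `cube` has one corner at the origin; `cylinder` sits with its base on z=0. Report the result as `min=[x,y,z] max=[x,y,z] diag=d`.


A = translate([-8.8, -0.5, 14.5]) cylinder(h=18.1, r=1.8) → bbox [-10.6,-2.3,14.5] .. [-7,1.3,32.6]
B = cube([9, 1.5, 6]) → bbox [0,0,0] .. [9,1.5,6]
lo = A.lo+B.lo = [-10.6+0, -2.3+0, 14.5+0] = [-10.600,-2.300,14.500]
hi = A.hi+B.hi = [-7+9, 1.3+1.5, 32.6+6] = [2.000,2.800,38.600]
diag = √(12.6²+5.1²+24.1²) = √765.58 = 27.669

min=[-10.600,-2.300,14.500] max=[2.000,2.800,38.600] diag=27.669


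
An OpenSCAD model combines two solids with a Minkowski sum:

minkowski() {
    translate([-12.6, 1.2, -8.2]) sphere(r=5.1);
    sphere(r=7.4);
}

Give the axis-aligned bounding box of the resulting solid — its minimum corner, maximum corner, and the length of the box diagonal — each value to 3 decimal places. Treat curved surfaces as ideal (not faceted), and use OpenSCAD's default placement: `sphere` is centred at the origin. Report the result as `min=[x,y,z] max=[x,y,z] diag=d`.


min=[-25.100,-11.300,-20.700] max=[-0.100,13.700,4.300] diag=43.301

A = translate([-12.6, 1.2, -8.2]) sphere(r=5.1) → bbox [-17.7,-3.9,-13.3] .. [-7.5,6.3,-3.1]
B = sphere(r=7.4) → bbox [-7.4,-7.4,-7.4] .. [7.4,7.4,7.4]
lo = A.lo+B.lo = [-17.7-7.4, -3.9-7.4, -13.3-7.4] = [-25.100,-11.300,-20.700]
hi = A.hi+B.hi = [-7.5+7.4, 6.3+7.4, -3.1+7.4] = [-0.100,13.700,4.300]
diag = √(25²+25²+25²) = √1875 = 43.301


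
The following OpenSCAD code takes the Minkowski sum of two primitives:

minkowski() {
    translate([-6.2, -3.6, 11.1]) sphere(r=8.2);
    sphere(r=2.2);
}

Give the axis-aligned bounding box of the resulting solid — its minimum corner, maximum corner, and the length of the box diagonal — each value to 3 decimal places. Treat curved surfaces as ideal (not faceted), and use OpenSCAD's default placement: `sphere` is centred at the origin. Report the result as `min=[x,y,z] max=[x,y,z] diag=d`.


min=[-16.600,-14.000,0.700] max=[4.200,6.800,21.500] diag=36.027

A = translate([-6.2, -3.6, 11.1]) sphere(r=8.2) → bbox [-14.4,-11.8,2.9] .. [2,4.6,19.3]
B = sphere(r=2.2) → bbox [-2.2,-2.2,-2.2] .. [2.2,2.2,2.2]
lo = A.lo+B.lo = [-14.4-2.2, -11.8-2.2, 2.9-2.2] = [-16.600,-14.000,0.700]
hi = A.hi+B.hi = [2+2.2, 4.6+2.2, 19.3+2.2] = [4.200,6.800,21.500]
diag = √(20.8²+20.8²+20.8²) = √1297.92 = 36.027


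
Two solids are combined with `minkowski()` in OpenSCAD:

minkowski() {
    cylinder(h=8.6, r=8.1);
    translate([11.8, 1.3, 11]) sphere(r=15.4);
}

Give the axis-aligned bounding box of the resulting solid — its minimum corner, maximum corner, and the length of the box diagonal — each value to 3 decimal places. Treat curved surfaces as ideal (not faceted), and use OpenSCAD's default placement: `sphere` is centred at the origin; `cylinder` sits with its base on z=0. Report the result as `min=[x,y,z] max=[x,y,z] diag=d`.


min=[-11.700,-22.200,-4.400] max=[35.300,24.800,35.000] diag=77.268

A = translate([11.8, 1.3, 11]) sphere(r=15.4) → bbox [-3.6,-14.1,-4.4] .. [27.2,16.7,26.4]
B = cylinder(h=8.6, r=8.1) → bbox [-8.1,-8.1,0] .. [8.1,8.1,8.6]
lo = A.lo+B.lo = [-3.6-8.1, -14.1-8.1, -4.4+0] = [-11.700,-22.200,-4.400]
hi = A.hi+B.hi = [27.2+8.1, 16.7+8.1, 26.4+8.6] = [35.300,24.800,35.000]
diag = √(47²+47²+39.4²) = √5970.36 = 77.268


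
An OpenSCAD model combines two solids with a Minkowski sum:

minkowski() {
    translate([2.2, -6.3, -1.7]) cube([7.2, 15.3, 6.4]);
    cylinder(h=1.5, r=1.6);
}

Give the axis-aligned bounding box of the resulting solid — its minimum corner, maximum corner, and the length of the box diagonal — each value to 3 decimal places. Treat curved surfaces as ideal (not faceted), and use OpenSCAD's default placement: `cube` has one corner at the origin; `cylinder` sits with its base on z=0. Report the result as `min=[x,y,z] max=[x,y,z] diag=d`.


A = translate([2.2, -6.3, -1.7]) cube([7.2, 15.3, 6.4]) → bbox [2.2,-6.3,-1.7] .. [9.4,9,4.7]
B = cylinder(h=1.5, r=1.6) → bbox [-1.6,-1.6,0] .. [1.6,1.6,1.5]
lo = A.lo+B.lo = [2.2-1.6, -6.3-1.6, -1.7+0] = [0.600,-7.900,-1.700]
hi = A.hi+B.hi = [9.4+1.6, 9+1.6, 4.7+1.5] = [11.000,10.600,6.200]
diag = √(10.4²+18.5²+7.9²) = √512.82 = 22.646

min=[0.600,-7.900,-1.700] max=[11.000,10.600,6.200] diag=22.646


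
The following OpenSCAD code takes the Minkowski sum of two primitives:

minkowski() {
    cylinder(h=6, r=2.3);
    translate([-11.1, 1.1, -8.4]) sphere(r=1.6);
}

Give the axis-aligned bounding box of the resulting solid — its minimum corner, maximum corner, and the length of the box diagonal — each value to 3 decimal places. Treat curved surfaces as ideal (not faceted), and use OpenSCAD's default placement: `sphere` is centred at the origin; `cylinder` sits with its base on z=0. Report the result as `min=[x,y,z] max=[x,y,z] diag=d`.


A = translate([-11.1, 1.1, -8.4]) sphere(r=1.6) → bbox [-12.7,-0.5,-10] .. [-9.5,2.7,-6.8]
B = cylinder(h=6, r=2.3) → bbox [-2.3,-2.3,0] .. [2.3,2.3,6]
lo = A.lo+B.lo = [-12.7-2.3, -0.5-2.3, -10+0] = [-15.000,-2.800,-10.000]
hi = A.hi+B.hi = [-9.5+2.3, 2.7+2.3, -6.8+6] = [-7.200,5.000,-0.800]
diag = √(7.8²+7.8²+9.2²) = √206.32 = 14.364

min=[-15.000,-2.800,-10.000] max=[-7.200,5.000,-0.800] diag=14.364


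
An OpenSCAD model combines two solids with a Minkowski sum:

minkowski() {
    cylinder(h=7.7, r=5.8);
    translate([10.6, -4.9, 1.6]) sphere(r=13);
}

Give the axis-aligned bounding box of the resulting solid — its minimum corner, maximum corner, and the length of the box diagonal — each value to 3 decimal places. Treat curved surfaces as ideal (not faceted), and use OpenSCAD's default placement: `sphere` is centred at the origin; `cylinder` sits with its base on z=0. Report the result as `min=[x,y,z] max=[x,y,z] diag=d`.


A = translate([10.6, -4.9, 1.6]) sphere(r=13) → bbox [-2.4,-17.9,-11.4] .. [23.6,8.1,14.6]
B = cylinder(h=7.7, r=5.8) → bbox [-5.8,-5.8,0] .. [5.8,5.8,7.7]
lo = A.lo+B.lo = [-2.4-5.8, -17.9-5.8, -11.4+0] = [-8.200,-23.700,-11.400]
hi = A.hi+B.hi = [23.6+5.8, 8.1+5.8, 14.6+7.7] = [29.400,13.900,22.300]
diag = √(37.6²+37.6²+33.7²) = √3963.21 = 62.954

min=[-8.200,-23.700,-11.400] max=[29.400,13.900,22.300] diag=62.954


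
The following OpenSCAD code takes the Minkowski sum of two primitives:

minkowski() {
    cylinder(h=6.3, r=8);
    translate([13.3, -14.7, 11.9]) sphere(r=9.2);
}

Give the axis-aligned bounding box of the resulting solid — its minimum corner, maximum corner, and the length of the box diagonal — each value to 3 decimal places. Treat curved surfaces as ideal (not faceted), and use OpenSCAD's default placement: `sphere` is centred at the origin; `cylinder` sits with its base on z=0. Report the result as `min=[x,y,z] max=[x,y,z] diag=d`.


min=[-3.900,-31.900,2.700] max=[30.500,2.500,27.400] diag=54.560

A = translate([13.3, -14.7, 11.9]) sphere(r=9.2) → bbox [4.1,-23.9,2.7] .. [22.5,-5.5,21.1]
B = cylinder(h=6.3, r=8) → bbox [-8,-8,0] .. [8,8,6.3]
lo = A.lo+B.lo = [4.1-8, -23.9-8, 2.7+0] = [-3.900,-31.900,2.700]
hi = A.hi+B.hi = [22.5+8, -5.5+8, 21.1+6.3] = [30.500,2.500,27.400]
diag = √(34.4²+34.4²+24.7²) = √2976.81 = 54.560


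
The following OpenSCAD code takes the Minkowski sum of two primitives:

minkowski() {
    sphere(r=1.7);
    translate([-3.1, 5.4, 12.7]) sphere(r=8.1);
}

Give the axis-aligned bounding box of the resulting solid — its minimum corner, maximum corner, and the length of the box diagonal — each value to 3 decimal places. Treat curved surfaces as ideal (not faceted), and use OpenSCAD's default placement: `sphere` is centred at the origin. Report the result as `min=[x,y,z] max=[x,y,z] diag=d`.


min=[-12.900,-4.400,2.900] max=[6.700,15.200,22.500] diag=33.948

A = translate([-3.1, 5.4, 12.7]) sphere(r=8.1) → bbox [-11.2,-2.7,4.6] .. [5,13.5,20.8]
B = sphere(r=1.7) → bbox [-1.7,-1.7,-1.7] .. [1.7,1.7,1.7]
lo = A.lo+B.lo = [-11.2-1.7, -2.7-1.7, 4.6-1.7] = [-12.900,-4.400,2.900]
hi = A.hi+B.hi = [5+1.7, 13.5+1.7, 20.8+1.7] = [6.700,15.200,22.500]
diag = √(19.6²+19.6²+19.6²) = √1152.48 = 33.948


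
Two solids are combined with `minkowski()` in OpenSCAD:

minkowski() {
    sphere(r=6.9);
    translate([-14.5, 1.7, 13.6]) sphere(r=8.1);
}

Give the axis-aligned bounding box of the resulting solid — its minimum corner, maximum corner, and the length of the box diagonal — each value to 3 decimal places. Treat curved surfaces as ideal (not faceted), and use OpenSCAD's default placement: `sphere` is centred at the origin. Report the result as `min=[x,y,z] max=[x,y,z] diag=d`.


min=[-29.500,-13.300,-1.400] max=[0.500,16.700,28.600] diag=51.962

A = translate([-14.5, 1.7, 13.6]) sphere(r=8.1) → bbox [-22.6,-6.4,5.5] .. [-6.4,9.8,21.7]
B = sphere(r=6.9) → bbox [-6.9,-6.9,-6.9] .. [6.9,6.9,6.9]
lo = A.lo+B.lo = [-22.6-6.9, -6.4-6.9, 5.5-6.9] = [-29.500,-13.300,-1.400]
hi = A.hi+B.hi = [-6.4+6.9, 9.8+6.9, 21.7+6.9] = [0.500,16.700,28.600]
diag = √(30²+30²+30²) = √2700 = 51.962


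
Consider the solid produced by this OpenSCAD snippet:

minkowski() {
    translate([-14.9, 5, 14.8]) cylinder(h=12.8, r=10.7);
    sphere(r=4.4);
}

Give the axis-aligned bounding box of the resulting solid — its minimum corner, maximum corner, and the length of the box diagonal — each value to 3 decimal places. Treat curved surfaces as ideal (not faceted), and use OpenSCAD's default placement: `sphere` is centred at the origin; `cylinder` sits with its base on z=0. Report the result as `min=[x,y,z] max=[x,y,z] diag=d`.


min=[-30.000,-10.100,10.400] max=[0.200,20.100,32.000] diag=47.861

A = translate([-14.9, 5, 14.8]) cylinder(h=12.8, r=10.7) → bbox [-25.6,-5.7,14.8] .. [-4.2,15.7,27.6]
B = sphere(r=4.4) → bbox [-4.4,-4.4,-4.4] .. [4.4,4.4,4.4]
lo = A.lo+B.lo = [-25.6-4.4, -5.7-4.4, 14.8-4.4] = [-30.000,-10.100,10.400]
hi = A.hi+B.hi = [-4.2+4.4, 15.7+4.4, 27.6+4.4] = [0.200,20.100,32.000]
diag = √(30.2²+30.2²+21.6²) = √2290.64 = 47.861


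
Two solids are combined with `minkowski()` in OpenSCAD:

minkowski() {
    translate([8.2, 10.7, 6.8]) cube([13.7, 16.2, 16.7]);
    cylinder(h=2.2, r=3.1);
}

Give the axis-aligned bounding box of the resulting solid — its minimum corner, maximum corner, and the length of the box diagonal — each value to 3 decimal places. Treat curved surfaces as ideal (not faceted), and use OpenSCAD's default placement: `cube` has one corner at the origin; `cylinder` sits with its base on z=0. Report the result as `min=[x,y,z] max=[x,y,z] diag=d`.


A = translate([8.2, 10.7, 6.8]) cube([13.7, 16.2, 16.7]) → bbox [8.2,10.7,6.8] .. [21.9,26.9,23.5]
B = cylinder(h=2.2, r=3.1) → bbox [-3.1,-3.1,0] .. [3.1,3.1,2.2]
lo = A.lo+B.lo = [8.2-3.1, 10.7-3.1, 6.8+0] = [5.100,7.600,6.800]
hi = A.hi+B.hi = [21.9+3.1, 26.9+3.1, 23.5+2.2] = [25.000,30.000,25.700]
diag = √(19.9²+22.4²+18.9²) = √1254.98 = 35.426

min=[5.100,7.600,6.800] max=[25.000,30.000,25.700] diag=35.426


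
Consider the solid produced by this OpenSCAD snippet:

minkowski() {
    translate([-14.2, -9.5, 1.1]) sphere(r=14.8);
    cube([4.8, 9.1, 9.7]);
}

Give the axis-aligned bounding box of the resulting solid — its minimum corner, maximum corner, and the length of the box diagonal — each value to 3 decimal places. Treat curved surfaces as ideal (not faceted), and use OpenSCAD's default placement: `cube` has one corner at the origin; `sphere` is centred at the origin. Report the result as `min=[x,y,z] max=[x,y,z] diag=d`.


min=[-29.000,-24.300,-13.700] max=[5.400,14.400,25.600] diag=65.004

A = translate([-14.2, -9.5, 1.1]) sphere(r=14.8) → bbox [-29,-24.3,-13.7] .. [0.6,5.3,15.9]
B = cube([4.8, 9.1, 9.7]) → bbox [0,0,0] .. [4.8,9.1,9.7]
lo = A.lo+B.lo = [-29+0, -24.3+0, -13.7+0] = [-29.000,-24.300,-13.700]
hi = A.hi+B.hi = [0.6+4.8, 5.3+9.1, 15.9+9.7] = [5.400,14.400,25.600]
diag = √(34.4²+38.7²+39.3²) = √4225.54 = 65.004


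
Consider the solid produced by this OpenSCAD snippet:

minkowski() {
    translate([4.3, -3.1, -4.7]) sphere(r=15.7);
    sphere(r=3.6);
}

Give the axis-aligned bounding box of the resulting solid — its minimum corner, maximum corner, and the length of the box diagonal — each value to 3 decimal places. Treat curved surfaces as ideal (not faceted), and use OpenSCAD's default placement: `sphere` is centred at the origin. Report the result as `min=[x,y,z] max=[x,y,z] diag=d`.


A = translate([4.3, -3.1, -4.7]) sphere(r=15.7) → bbox [-11.4,-18.8,-20.4] .. [20,12.6,11]
B = sphere(r=3.6) → bbox [-3.6,-3.6,-3.6] .. [3.6,3.6,3.6]
lo = A.lo+B.lo = [-11.4-3.6, -18.8-3.6, -20.4-3.6] = [-15.000,-22.400,-24.000]
hi = A.hi+B.hi = [20+3.6, 12.6+3.6, 11+3.6] = [23.600,16.200,14.600]
diag = √(38.6²+38.6²+38.6²) = √4469.88 = 66.857

min=[-15.000,-22.400,-24.000] max=[23.600,16.200,14.600] diag=66.857


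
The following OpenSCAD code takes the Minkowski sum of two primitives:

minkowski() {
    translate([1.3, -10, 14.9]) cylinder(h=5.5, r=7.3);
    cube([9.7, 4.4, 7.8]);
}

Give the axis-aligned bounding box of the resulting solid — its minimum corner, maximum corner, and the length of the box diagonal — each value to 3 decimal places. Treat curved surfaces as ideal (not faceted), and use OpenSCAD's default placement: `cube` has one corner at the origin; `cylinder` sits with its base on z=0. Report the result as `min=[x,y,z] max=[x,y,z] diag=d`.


A = translate([1.3, -10, 14.9]) cylinder(h=5.5, r=7.3) → bbox [-6,-17.3,14.9] .. [8.6,-2.7,20.4]
B = cube([9.7, 4.4, 7.8]) → bbox [0,0,0] .. [9.7,4.4,7.8]
lo = A.lo+B.lo = [-6+0, -17.3+0, 14.9+0] = [-6.000,-17.300,14.900]
hi = A.hi+B.hi = [8.6+9.7, -2.7+4.4, 20.4+7.8] = [18.300,1.700,28.200]
diag = √(24.3²+19²+13.3²) = √1128.38 = 33.591

min=[-6.000,-17.300,14.900] max=[18.300,1.700,28.200] diag=33.591


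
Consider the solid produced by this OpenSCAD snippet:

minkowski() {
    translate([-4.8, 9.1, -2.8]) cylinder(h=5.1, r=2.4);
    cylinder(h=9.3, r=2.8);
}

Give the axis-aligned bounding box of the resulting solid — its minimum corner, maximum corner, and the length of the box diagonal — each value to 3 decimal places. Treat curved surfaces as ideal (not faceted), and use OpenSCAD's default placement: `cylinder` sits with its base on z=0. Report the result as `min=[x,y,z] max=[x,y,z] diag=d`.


A = translate([-4.8, 9.1, -2.8]) cylinder(h=5.1, r=2.4) → bbox [-7.2,6.7,-2.8] .. [-2.4,11.5,2.3]
B = cylinder(h=9.3, r=2.8) → bbox [-2.8,-2.8,0] .. [2.8,2.8,9.3]
lo = A.lo+B.lo = [-7.2-2.8, 6.7-2.8, -2.8+0] = [-10.000,3.900,-2.800]
hi = A.hi+B.hi = [-2.4+2.8, 11.5+2.8, 2.3+9.3] = [0.400,14.300,11.600]
diag = √(10.4²+10.4²+14.4²) = √423.68 = 20.583

min=[-10.000,3.900,-2.800] max=[0.400,14.300,11.600] diag=20.583


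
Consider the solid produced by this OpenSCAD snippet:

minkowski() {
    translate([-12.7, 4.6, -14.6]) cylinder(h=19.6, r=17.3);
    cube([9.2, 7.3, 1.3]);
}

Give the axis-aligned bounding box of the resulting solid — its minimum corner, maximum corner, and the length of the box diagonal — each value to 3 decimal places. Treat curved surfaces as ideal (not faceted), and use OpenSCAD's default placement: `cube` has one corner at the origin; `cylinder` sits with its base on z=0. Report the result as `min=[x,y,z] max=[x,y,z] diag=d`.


A = translate([-12.7, 4.6, -14.6]) cylinder(h=19.6, r=17.3) → bbox [-30,-12.7,-14.6] .. [4.6,21.9,5]
B = cube([9.2, 7.3, 1.3]) → bbox [0,0,0] .. [9.2,7.3,1.3]
lo = A.lo+B.lo = [-30+0, -12.7+0, -14.6+0] = [-30.000,-12.700,-14.600]
hi = A.hi+B.hi = [4.6+9.2, 21.9+7.3, 5+1.3] = [13.800,29.200,6.300]
diag = √(43.8²+41.9²+20.9²) = √4110.86 = 64.116

min=[-30.000,-12.700,-14.600] max=[13.800,29.200,6.300] diag=64.116


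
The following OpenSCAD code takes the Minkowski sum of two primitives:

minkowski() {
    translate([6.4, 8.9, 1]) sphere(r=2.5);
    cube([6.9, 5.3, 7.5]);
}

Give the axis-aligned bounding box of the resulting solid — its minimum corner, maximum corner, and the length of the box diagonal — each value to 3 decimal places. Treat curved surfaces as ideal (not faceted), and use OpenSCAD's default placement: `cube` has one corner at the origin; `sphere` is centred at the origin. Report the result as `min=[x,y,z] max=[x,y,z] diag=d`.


A = translate([6.4, 8.9, 1]) sphere(r=2.5) → bbox [3.9,6.4,-1.5] .. [8.9,11.4,3.5]
B = cube([6.9, 5.3, 7.5]) → bbox [0,0,0] .. [6.9,5.3,7.5]
lo = A.lo+B.lo = [3.9+0, 6.4+0, -1.5+0] = [3.900,6.400,-1.500]
hi = A.hi+B.hi = [8.9+6.9, 11.4+5.3, 3.5+7.5] = [15.800,16.700,11.000]
diag = √(11.9²+10.3²+12.5²) = √403.95 = 20.099

min=[3.900,6.400,-1.500] max=[15.800,16.700,11.000] diag=20.099


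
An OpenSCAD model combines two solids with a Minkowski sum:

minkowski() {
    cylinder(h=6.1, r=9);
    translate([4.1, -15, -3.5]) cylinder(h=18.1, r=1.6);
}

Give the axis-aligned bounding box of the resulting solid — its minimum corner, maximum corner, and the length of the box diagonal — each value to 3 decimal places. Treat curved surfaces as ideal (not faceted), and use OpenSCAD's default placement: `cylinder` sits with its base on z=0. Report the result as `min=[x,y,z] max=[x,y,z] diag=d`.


A = translate([4.1, -15, -3.5]) cylinder(h=18.1, r=1.6) → bbox [2.5,-16.6,-3.5] .. [5.7,-13.4,14.6]
B = cylinder(h=6.1, r=9) → bbox [-9,-9,0] .. [9,9,6.1]
lo = A.lo+B.lo = [2.5-9, -16.6-9, -3.5+0] = [-6.500,-25.600,-3.500]
hi = A.hi+B.hi = [5.7+9, -13.4+9, 14.6+6.1] = [14.700,-4.400,20.700]
diag = √(21.2²+21.2²+24.2²) = √1484.52 = 38.529

min=[-6.500,-25.600,-3.500] max=[14.700,-4.400,20.700] diag=38.529
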